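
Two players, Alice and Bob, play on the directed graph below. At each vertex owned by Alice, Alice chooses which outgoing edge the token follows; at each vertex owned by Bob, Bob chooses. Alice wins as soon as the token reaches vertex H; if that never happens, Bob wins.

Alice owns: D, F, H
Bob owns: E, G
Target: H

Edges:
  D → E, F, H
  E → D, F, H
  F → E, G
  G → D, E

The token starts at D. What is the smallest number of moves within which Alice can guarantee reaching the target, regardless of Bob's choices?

1

A0 = {H}
A1: add {D} — D (Alice) has D→H.
A2 = A1; e.g. E (Bob) can still go to F. Fixed point.
D enters the attractor at level 1, so Alice can force the target in 1 move from there.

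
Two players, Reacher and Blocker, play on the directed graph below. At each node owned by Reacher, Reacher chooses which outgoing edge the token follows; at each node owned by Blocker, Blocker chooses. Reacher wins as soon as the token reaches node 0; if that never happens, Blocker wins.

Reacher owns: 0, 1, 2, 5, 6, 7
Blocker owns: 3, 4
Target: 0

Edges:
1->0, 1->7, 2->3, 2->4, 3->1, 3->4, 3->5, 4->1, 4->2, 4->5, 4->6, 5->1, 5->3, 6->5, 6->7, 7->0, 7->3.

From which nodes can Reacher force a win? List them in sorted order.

0, 1, 5, 6, 7

A0 = {0}
A1: add {1, 7} — 1 (Reacher) has 1→0; 7 (Reacher) has 7→0.
A2: add {5, 6} — 5 (Reacher) has 5→1; 6 (Reacher) has 6→7.
A3 = A2; e.g. 2 (Reacher) has no edge into A2. Fixed point.
Reacher's winning region = {0, 1, 5, 6, 7}.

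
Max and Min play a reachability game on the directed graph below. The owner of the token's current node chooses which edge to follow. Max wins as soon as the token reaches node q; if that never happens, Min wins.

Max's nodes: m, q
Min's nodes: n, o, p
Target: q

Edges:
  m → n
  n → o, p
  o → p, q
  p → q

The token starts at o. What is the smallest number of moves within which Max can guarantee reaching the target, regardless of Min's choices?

2

A0 = {q}
A1: add {p} — p (Min): all of {q} already in.
A2: add {o} — o (Min): all of {p, q} already in.
o enters the attractor at level 2, so Max can force the target in 2 moves from there.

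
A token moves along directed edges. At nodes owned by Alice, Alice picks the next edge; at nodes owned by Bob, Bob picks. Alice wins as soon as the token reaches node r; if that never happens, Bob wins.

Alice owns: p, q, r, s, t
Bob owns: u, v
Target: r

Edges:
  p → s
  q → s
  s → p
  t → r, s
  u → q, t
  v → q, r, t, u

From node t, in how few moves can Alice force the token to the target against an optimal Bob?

1

A0 = {r}
A1: add {t} — t (Alice) has t→r.
A2 = A1; e.g. p (Alice) has no edge into A1. Fixed point.
t enters the attractor at level 1, so Alice can force the target in 1 move from there.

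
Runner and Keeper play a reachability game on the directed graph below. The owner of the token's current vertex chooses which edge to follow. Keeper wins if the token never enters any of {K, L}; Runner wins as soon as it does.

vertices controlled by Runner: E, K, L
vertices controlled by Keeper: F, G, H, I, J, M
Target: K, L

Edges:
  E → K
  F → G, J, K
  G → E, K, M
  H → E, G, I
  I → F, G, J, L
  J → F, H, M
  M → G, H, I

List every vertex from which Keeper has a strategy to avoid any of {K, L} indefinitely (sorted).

A0 = {K, L}
A1: add {E} — E (Runner) has E→K.
A2 = A1; e.g. F (Keeper) can still go to G. Fixed point.
Runner's attractor = {E, K, L}; Keeper avoids the target exactly from the complement.

F, G, H, I, J, M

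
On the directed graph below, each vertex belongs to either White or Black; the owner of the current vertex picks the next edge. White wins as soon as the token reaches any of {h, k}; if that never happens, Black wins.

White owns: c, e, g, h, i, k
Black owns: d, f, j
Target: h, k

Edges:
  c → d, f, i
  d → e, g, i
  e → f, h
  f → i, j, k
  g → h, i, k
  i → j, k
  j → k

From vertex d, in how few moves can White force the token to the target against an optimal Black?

2

A0 = {h, k}
A1: add {e, g, i, j} — e (White) has e→h; g (White) has g→h; i (White) has i→k; j (Black): all of {k} already in.
A2: add {c, d, f} — c (White) has c→i; d (Black): all of {e, g, i} already in; f (Black): all of {i, j, k} already in.
A2 = all vertices. Fixed point.
d enters the attractor at level 2, so White can force the target in 2 moves from there.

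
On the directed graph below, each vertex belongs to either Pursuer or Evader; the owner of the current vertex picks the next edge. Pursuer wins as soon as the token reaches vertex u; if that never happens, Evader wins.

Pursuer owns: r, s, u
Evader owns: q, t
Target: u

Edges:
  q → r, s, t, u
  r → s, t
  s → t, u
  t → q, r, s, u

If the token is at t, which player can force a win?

A0 = {u}
A1: add {s} — s (Pursuer) has s→u.
A2: add {r} — r (Pursuer) has r→s.
A3 = A2; e.g. q (Evader) can still go to t. Fixed point.
t never enters the attractor, so Evader can avoid the target forever.

Evader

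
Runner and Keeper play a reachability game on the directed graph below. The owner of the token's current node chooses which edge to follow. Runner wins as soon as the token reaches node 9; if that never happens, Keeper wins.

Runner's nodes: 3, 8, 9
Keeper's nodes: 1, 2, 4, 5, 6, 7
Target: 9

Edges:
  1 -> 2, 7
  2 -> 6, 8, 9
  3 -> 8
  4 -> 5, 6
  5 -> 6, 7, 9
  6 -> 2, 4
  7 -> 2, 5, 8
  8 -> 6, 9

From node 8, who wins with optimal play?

Runner

A0 = {9}
A1: add {8} — 8 (Runner) has 8→9.
8 ∈ A1, so Runner can force the target.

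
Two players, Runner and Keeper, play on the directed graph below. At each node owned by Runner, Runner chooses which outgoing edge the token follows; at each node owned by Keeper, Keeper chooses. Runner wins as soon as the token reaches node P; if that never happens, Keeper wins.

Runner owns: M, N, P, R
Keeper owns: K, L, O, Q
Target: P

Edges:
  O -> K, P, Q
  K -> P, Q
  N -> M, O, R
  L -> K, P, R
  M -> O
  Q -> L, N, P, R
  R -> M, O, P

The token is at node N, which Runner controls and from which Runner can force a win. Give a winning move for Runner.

A0 = {P}
A1: add {R} — R (Runner) has R→P.
A2: add {N} — N (Runner) has N→R.
A3 = A2; e.g. K (Keeper) can still go to Q. Fixed point.
From N, successor R is in the attractor (rank 1); the other successors M, O are not.

R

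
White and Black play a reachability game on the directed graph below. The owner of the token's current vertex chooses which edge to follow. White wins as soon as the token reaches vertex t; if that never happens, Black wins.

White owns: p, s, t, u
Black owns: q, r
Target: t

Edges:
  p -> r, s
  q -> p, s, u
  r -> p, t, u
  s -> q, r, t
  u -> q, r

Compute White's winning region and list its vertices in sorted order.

p, s, t

A0 = {t}
A1: add {s} — s (White) has s→t.
A2: add {p} — p (White) has p→s.
A3 = A2; e.g. q (Black) can still go to u. Fixed point.
White's winning region = {p, s, t}.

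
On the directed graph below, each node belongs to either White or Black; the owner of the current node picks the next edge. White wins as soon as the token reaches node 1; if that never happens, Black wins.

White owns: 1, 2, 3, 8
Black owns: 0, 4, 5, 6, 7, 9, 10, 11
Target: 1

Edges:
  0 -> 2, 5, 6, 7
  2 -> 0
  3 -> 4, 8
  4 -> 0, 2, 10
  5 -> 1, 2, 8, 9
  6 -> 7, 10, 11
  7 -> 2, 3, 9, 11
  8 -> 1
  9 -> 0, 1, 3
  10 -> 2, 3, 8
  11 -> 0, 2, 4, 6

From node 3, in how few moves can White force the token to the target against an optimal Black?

2

A0 = {1}
A1: add {8} — 8 (White) has 8→1.
A2: add {3} — 3 (White) has 3→8.
A3 = A2; e.g. 0 (Black) can still go to 2. Fixed point.
3 enters the attractor at level 2, so White can force the target in 2 moves from there.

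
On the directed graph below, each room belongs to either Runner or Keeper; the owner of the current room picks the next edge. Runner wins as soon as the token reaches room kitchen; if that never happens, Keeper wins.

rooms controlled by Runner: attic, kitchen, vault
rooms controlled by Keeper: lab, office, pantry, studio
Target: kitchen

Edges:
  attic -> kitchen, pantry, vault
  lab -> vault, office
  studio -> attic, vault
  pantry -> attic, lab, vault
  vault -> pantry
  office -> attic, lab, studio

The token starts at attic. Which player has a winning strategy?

A0 = {kitchen}
A1: add {attic} — attic (Runner) has attic→kitchen.
A2 = A1; e.g. lab (Keeper) can still go to vault. Fixed point.
attic ∈ A1, so Runner can force the target.

Runner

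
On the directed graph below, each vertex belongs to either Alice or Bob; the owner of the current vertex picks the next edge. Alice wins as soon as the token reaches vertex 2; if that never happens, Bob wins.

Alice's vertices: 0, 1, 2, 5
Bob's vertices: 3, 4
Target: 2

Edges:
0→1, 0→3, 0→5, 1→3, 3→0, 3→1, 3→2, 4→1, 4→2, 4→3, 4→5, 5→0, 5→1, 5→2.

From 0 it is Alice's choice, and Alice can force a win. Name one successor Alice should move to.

A0 = {2}
A1: add {5} — 5 (Alice) has 5→2.
A2: add {0} — 0 (Alice) has 0→5.
A3 = A2; e.g. 1 (Alice) has no edge into A2. Fixed point.
From 0, successor 5 is in the attractor (rank 1); the other successors 1, 3 are not.

5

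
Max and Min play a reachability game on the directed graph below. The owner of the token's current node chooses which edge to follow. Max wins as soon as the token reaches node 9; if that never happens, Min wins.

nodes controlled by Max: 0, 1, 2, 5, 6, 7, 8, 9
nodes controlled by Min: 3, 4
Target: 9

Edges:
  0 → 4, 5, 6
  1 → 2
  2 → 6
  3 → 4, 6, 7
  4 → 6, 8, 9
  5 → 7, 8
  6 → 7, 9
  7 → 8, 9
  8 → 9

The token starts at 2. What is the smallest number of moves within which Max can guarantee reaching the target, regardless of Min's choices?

2

A0 = {9}
A1: add {6, 7, 8} — 6 (Max) has 6→9; 7 (Max) has 7→9; 8 (Max) has 8→9.
A2: add {0, 2, 4, 5} — 0 (Max) has 0→6; 2 (Max) has 2→6; 4 (Min): all of {6, 8, 9} already in; 5 (Max) has 5→7.
2 enters the attractor at level 2, so Max can force the target in 2 moves from there.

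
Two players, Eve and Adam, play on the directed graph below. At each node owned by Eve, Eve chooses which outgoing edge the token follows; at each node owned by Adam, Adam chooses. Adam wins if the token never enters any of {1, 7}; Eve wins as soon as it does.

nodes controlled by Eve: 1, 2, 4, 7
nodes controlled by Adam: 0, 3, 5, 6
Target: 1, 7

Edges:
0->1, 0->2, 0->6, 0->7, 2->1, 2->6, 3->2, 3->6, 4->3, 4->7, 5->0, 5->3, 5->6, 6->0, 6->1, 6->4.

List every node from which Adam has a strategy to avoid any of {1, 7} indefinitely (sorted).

A0 = {1, 7}
A1: add {2, 4} — 2 (Eve) has 2→1; 4 (Eve) has 4→7.
A2 = A1; e.g. 0 (Adam) can still go to 6. Fixed point.
Eve's attractor = {1, 2, 4, 7}; Adam avoids the target exactly from the complement.

0, 3, 5, 6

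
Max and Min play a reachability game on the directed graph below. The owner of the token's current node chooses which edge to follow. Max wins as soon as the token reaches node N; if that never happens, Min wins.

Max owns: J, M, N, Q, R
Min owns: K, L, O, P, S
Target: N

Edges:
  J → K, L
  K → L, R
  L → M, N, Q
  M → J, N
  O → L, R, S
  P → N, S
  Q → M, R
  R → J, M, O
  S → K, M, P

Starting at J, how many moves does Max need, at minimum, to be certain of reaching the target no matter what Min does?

A0 = {N}
A1: add {M} — M (Max) has M→N.
A2: add {Q, R} — Q (Max) has Q→M; R (Max) has R→M.
A3: add {L} — L (Min): all of {M, N, Q} already in.
A4: add {J, K} — J (Max) has J→L; K (Min): all of {L, R} already in.
A5 = A4; e.g. O (Min) can still go to S. Fixed point.
J enters the attractor at level 4, so Max can force the target in 4 moves from there.

4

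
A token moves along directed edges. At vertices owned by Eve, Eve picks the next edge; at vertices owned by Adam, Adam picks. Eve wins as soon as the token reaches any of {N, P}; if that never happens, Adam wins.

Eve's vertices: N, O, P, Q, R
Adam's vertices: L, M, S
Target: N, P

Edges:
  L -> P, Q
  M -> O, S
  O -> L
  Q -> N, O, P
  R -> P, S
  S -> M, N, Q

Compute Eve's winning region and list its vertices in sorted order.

A0 = {N, P}
A1: add {Q, R} — Q (Eve) has Q→N; R (Eve) has R→P.
A2: add {L} — L (Adam): all of {P, Q} already in.
A3: add {O} — O (Eve) has O→L.
A4 = A3; e.g. M (Adam) can still go to S. Fixed point.
Eve's winning region = {L, N, O, P, Q, R}.

L, N, O, P, Q, R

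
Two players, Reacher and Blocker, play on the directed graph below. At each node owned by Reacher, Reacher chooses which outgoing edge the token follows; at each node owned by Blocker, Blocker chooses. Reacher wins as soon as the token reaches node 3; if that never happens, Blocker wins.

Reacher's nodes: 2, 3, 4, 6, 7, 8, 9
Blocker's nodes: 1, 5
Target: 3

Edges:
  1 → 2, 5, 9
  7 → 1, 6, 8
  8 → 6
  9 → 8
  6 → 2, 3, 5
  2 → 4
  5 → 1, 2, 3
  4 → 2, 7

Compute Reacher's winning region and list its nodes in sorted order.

2, 3, 4, 6, 7, 8, 9

A0 = {3}
A1: add {6} — 6 (Reacher) has 6→3.
A2: add {7, 8} — 7 (Reacher) has 7→6; 8 (Reacher) has 8→6.
A3: add {4, 9} — 4 (Reacher) has 4→7; 9 (Reacher) has 9→8.
A4: add {2} — 2 (Reacher) has 2→4.
A5 = A4; e.g. 1 (Blocker) can still go to 5. Fixed point.
Reacher's winning region = {2, 3, 4, 6, 7, 8, 9}.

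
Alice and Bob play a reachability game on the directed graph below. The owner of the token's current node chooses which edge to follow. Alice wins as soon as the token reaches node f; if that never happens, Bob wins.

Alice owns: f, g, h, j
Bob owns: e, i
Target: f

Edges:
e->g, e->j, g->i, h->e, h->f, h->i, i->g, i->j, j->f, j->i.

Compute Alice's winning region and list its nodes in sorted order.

f, h, j

A0 = {f}
A1: add {h, j} — h (Alice) has h→f; j (Alice) has j→f.
A2 = A1; e.g. e (Bob) can still go to g. Fixed point.
Alice's winning region = {f, h, j}.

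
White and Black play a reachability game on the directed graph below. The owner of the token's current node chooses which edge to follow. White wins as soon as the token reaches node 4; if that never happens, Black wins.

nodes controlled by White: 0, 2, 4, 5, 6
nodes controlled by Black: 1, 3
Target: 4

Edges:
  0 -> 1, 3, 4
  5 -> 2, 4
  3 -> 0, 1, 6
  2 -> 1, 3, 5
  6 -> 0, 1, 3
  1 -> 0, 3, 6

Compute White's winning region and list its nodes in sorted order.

0, 2, 4, 5, 6

A0 = {4}
A1: add {0, 5} — 0 (White) has 0→4; 5 (White) has 5→4.
A2: add {2, 6} — 2 (White) has 2→5; 6 (White) has 6→0.
A3 = A2; e.g. 1 (Black) can still go to 3. Fixed point.
White's winning region = {0, 2, 4, 5, 6}.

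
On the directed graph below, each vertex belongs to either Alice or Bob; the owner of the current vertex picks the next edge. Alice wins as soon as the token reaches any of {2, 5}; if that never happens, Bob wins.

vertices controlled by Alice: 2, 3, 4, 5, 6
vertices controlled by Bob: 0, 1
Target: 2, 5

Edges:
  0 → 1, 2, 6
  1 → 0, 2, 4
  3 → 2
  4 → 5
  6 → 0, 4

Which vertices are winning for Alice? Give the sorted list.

A0 = {2, 5}
A1: add {3, 4} — 3 (Alice) has 3→2; 4 (Alice) has 4→5.
A2: add {6} — 6 (Alice) has 6→4.
A3 = A2; e.g. 0 (Bob) can still go to 1. Fixed point.
Alice's winning region = {2, 3, 4, 5, 6}.

2, 3, 4, 5, 6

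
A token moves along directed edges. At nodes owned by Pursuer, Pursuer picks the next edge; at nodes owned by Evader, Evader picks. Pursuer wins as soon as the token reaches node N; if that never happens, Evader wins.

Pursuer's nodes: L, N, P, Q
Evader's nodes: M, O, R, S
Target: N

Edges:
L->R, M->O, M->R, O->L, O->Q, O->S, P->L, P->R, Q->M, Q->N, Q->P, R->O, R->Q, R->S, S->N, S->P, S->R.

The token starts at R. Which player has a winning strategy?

A0 = {N}
A1: add {Q} — Q (Pursuer) has Q→N.
A2 = A1; e.g. L (Pursuer) has no edge into A1. Fixed point.
R never enters the attractor, so Evader can avoid the target forever.

Evader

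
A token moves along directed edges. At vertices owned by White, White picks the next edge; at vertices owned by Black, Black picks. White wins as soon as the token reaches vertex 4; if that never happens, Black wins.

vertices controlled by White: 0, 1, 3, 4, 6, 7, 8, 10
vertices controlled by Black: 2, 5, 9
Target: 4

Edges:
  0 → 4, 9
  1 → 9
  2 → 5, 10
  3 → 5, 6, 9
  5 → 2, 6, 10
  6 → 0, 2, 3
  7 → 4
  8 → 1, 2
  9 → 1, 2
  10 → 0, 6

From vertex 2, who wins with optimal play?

Black

A0 = {4}
A1: add {0, 7} — 0 (White) has 0→4; 7 (White) has 7→4.
A2: add {6, 10} — 6 (White) has 6→0; 10 (White) has 10→0.
A3: add {3} — 3 (White) has 3→6.
A4 = A3; e.g. 1 (White) has no edge into A3. Fixed point.
2 never enters the attractor, so Black can avoid the target forever.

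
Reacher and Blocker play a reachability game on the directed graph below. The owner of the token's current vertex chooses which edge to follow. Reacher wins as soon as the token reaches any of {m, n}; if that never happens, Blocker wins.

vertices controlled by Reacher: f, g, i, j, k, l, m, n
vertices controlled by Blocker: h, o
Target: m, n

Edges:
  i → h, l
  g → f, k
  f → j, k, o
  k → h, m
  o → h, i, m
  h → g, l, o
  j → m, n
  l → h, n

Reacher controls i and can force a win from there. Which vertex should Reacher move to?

A0 = {m, n}
A1: add {j, k, l} — j (Reacher) has j→m; k (Reacher) has k→m; l (Reacher) has l→n.
A2: add {f, g, i} — f (Reacher) has f→j; g (Reacher) has g→k; i (Reacher) has i→l.
A3 = A2; e.g. h (Blocker) can still go to o. Fixed point.
From i, successor l is in the attractor (rank 1); the other successor h is not.

l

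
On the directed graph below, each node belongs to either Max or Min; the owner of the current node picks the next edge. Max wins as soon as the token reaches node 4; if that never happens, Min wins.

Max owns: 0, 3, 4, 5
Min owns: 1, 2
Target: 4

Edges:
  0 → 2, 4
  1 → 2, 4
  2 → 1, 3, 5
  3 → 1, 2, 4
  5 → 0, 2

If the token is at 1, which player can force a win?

Min

A0 = {4}
A1: add {0, 3} — 0 (Max) has 0→4; 3 (Max) has 3→4.
A2: add {5} — 5 (Max) has 5→0.
A3 = A2; e.g. 1 (Min) can still go to 2. Fixed point.
1 never enters the attractor, so Min can avoid the target forever.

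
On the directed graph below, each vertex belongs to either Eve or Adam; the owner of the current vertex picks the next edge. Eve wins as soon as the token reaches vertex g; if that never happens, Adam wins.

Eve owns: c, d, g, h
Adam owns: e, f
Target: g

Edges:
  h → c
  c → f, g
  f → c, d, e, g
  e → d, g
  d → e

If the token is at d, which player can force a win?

A0 = {g}
A1: add {c} — c (Eve) has c→g.
A2: add {h} — h (Eve) has h→c.
A3 = A2; e.g. d (Eve) has no edge into A2. Fixed point.
d never enters the attractor, so Adam can avoid the target forever.

Adam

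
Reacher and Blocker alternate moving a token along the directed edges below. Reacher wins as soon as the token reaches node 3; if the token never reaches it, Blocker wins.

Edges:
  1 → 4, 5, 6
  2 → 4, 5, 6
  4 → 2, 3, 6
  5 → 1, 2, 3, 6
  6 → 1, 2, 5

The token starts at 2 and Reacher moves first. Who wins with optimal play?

Track states (vertex, player-to-move).
A0 = {(3,Reacher), (3,Blocker)}
A1: add {(4,Reacher), (5,Reacher)}.
A2 = A1; e.g. (1,Reacher) stays out. (2,Reacher) never enters ⇒ Blocker avoids the target.

Blocker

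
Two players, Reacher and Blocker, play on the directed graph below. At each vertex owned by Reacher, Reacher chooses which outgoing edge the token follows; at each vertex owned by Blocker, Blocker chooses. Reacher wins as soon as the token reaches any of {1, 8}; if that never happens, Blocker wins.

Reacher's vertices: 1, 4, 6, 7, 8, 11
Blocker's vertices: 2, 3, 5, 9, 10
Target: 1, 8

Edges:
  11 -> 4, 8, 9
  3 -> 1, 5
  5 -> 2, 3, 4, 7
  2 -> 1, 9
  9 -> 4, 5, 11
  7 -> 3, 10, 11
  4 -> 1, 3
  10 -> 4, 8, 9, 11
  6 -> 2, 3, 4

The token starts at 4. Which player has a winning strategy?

A0 = {1, 8}
A1: add {4, 11} — 4 (Reacher) has 4→1; 11 (Reacher) has 11→8.
4 ∈ A1, so Reacher can force the target.

Reacher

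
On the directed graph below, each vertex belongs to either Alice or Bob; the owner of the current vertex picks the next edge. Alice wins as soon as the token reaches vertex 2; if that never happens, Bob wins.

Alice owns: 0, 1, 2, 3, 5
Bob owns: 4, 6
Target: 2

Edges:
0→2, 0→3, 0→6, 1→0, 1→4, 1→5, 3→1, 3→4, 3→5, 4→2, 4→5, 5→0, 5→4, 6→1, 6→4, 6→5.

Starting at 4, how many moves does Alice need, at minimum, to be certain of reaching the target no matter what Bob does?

A0 = {2}
A1: add {0} — 0 (Alice) has 0→2.
A2: add {1, 5} — 1 (Alice) has 1→0; 5 (Alice) has 5→0.
A3: add {3, 4} — 3 (Alice) has 3→1; 4 (Bob): all of {2, 5} already in.
4 enters the attractor at level 3, so Alice can force the target in 3 moves from there.

3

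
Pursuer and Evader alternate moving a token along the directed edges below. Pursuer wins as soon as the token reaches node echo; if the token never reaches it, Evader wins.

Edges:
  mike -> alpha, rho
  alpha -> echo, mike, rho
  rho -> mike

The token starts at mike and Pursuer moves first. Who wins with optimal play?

Evader

Track states (vertex, player-to-move).
A0 = {(echo,Pursuer), (echo,Evader)}
A1: add {(alpha,Pursuer)}.
A2 = A1; e.g. (mike,Pursuer) stays out. (mike,Pursuer) never enters ⇒ Evader avoids the target.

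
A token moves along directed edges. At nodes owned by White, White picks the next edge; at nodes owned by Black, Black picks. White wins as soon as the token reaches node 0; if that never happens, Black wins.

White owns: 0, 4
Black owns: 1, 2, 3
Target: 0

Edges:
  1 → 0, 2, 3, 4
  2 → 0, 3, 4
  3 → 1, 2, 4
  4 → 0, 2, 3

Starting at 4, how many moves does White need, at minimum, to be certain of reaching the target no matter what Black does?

A0 = {0}
A1: add {4} — 4 (White) has 4→0.
A2 = A1; e.g. 1 (Black) can still go to 2. Fixed point.
4 enters the attractor at level 1, so White can force the target in 1 move from there.

1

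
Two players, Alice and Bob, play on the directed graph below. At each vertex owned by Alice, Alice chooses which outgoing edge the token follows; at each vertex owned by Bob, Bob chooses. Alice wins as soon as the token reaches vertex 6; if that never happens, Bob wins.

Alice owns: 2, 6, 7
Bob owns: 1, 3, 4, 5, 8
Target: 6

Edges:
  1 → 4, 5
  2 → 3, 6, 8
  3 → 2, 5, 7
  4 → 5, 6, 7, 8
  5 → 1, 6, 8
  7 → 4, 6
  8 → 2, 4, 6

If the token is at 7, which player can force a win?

Alice

A0 = {6}
A1: add {2, 7} — 2 (Alice) has 2→6; 7 (Alice) has 7→6.
A2 = A1; e.g. 1 (Bob) can still go to 4. Fixed point.
7 ∈ A1, so Alice can force the target.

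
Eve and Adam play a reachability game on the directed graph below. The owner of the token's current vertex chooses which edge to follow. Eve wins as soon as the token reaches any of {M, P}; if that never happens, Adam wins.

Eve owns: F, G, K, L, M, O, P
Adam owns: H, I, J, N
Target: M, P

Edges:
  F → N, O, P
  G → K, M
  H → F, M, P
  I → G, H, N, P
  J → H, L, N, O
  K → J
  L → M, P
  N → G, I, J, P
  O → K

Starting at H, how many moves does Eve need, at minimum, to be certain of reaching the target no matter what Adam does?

A0 = {M, P}
A1: add {F, G, L} — F (Eve) has F→P; G (Eve) has G→M; L (Eve) has L→M.
A2: add {H} — H (Adam): all of {F, M, P} already in.
A3 = A2; e.g. I (Adam) can still go to N. Fixed point.
H enters the attractor at level 2, so Eve can force the target in 2 moves from there.

2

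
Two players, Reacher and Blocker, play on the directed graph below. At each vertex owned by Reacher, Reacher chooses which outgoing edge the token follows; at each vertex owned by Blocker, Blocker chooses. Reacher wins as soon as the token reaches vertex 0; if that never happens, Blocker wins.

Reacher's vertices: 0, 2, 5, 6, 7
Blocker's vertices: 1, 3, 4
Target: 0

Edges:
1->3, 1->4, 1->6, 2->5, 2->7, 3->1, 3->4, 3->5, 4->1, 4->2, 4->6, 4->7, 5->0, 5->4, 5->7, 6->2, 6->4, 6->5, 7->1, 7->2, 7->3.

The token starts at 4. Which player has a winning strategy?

A0 = {0}
A1: add {5} — 5 (Reacher) has 5→0.
A2: add {2, 6} — 2 (Reacher) has 2→5; 6 (Reacher) has 6→5.
A3: add {7} — 7 (Reacher) has 7→2.
A4 = A3; e.g. 1 (Blocker) can still go to 3. Fixed point.
4 never enters the attractor, so Blocker can avoid the target forever.

Blocker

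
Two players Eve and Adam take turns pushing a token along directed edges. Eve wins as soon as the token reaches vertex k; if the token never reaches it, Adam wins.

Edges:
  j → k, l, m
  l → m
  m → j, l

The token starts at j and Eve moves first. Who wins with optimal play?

Eve

Track states (vertex, player-to-move).
A0 = {(k,Eve), (k,Adam)}
A1: add {(j,Eve)}.
(j,Eve) ∈ A1 ⇒ Eve forces the target.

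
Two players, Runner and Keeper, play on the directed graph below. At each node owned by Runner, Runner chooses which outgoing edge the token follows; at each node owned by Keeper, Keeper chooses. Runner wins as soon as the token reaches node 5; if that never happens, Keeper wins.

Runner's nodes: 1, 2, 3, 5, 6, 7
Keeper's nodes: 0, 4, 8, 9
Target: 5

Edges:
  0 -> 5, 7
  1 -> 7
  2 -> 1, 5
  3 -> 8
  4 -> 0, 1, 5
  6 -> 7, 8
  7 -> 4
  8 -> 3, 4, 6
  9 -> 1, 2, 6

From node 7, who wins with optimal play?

Keeper

A0 = {5}
A1: add {2} — 2 (Runner) has 2→5.
A2 = A1; e.g. 0 (Keeper) can still go to 7. Fixed point.
7 never enters the attractor, so Keeper can avoid the target forever.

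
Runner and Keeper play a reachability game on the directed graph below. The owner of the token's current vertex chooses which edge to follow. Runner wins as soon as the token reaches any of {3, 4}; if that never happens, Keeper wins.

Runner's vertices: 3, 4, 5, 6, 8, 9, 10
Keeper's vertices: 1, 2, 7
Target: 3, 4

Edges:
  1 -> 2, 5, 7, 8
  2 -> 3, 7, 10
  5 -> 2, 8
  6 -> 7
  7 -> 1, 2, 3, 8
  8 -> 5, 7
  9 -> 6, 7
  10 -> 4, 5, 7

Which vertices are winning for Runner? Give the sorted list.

3, 4, 10

A0 = {3, 4}
A1: add {10} — 10 (Runner) has 10→4.
A2 = A1; e.g. 1 (Keeper) can still go to 2. Fixed point.
Runner's winning region = {3, 4, 10}.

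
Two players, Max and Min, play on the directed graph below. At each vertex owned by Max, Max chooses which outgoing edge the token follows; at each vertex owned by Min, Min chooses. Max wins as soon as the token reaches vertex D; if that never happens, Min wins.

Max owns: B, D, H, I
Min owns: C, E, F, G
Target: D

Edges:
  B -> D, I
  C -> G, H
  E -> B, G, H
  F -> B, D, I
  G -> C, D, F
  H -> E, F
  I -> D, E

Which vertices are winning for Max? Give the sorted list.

A0 = {D}
A1: add {B, I} — B (Max) has B→D; I (Max) has I→D.
A2: add {F} — F (Min): all of {B, D, I} already in.
A3: add {H} — H (Max) has H→F.
A4 = A3; e.g. C (Min) can still go to G. Fixed point.
Max's winning region = {B, D, F, H, I}.

B, D, F, H, I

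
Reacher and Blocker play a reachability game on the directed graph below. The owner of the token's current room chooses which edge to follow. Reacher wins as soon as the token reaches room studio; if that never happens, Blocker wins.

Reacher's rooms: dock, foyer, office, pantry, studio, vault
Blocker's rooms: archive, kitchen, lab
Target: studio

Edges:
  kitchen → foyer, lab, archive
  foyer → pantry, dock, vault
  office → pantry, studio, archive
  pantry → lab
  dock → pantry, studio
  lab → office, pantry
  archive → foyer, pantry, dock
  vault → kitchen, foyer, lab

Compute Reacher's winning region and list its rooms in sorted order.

dock, foyer, office, studio, vault

A0 = {studio}
A1: add {dock, office} — office (Reacher) has office→studio; dock (Reacher) has dock→studio.
A2: add {foyer} — foyer (Reacher) has foyer→dock.
A3: add {vault} — vault (Reacher) has vault→foyer.
A4 = A3; e.g. kitchen (Blocker) can still go to lab. Fixed point.
Reacher's winning region = {dock, foyer, office, studio, vault}.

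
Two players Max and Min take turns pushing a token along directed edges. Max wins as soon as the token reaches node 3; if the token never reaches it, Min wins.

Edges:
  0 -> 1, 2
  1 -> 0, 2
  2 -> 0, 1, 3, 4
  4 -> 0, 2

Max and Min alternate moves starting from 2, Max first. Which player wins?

Max

Track states (vertex, player-to-move).
A0 = {(3,Max), (3,Min)}
A1: add {(2,Max)}.
(2,Max) ∈ A1 ⇒ Max forces the target.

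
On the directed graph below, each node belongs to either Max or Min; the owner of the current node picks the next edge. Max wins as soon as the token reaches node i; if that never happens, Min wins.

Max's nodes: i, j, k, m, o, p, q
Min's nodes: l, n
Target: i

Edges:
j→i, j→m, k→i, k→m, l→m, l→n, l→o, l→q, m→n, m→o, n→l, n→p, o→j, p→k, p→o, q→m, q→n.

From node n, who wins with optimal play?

Min

A0 = {i}
A1: add {j, k} — j (Max) has j→i; k (Max) has k→i.
A2: add {o, p} — o (Max) has o→j; p (Max) has p→k.
A3: add {m} — m (Max) has m→o.
A4: add {q} — q (Max) has q→m.
A5 = A4; e.g. l (Min) can still go to n. Fixed point.
n never enters the attractor, so Min can avoid the target forever.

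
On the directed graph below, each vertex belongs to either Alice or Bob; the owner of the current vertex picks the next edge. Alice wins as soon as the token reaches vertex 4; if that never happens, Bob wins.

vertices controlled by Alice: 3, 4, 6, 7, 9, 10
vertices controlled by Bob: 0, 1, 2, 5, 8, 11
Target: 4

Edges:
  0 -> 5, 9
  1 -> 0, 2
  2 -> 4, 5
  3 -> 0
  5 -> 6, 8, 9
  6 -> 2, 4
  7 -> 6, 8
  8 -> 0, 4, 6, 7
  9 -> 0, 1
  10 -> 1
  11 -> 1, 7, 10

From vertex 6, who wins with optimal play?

Alice

A0 = {4}
A1: add {6} — 6 (Alice) has 6→4.
6 ∈ A1, so Alice can force the target.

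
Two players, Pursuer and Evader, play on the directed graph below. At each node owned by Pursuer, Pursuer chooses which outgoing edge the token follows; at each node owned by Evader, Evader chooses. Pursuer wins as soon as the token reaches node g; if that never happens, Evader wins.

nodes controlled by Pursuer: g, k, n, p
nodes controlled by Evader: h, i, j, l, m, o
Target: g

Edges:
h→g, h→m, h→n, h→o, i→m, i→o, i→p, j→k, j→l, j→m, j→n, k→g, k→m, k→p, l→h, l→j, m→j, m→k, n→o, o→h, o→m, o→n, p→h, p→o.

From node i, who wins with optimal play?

Evader

A0 = {g}
A1: add {k} — k (Pursuer) has k→g.
A2 = A1; e.g. h (Evader) can still go to m. Fixed point.
i never enters the attractor, so Evader can avoid the target forever.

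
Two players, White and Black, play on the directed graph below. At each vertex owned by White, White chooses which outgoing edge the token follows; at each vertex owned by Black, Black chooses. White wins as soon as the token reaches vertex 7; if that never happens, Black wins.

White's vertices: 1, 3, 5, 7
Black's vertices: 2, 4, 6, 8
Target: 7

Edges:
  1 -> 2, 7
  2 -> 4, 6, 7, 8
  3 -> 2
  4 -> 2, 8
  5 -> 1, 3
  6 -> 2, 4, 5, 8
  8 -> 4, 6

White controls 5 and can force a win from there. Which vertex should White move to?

A0 = {7}
A1: add {1} — 1 (White) has 1→7.
A2: add {5} — 5 (White) has 5→1.
A3 = A2; e.g. 2 (Black) can still go to 4. Fixed point.
From 5, successor 1 is in the attractor (rank 1); the other successor 3 is not.

1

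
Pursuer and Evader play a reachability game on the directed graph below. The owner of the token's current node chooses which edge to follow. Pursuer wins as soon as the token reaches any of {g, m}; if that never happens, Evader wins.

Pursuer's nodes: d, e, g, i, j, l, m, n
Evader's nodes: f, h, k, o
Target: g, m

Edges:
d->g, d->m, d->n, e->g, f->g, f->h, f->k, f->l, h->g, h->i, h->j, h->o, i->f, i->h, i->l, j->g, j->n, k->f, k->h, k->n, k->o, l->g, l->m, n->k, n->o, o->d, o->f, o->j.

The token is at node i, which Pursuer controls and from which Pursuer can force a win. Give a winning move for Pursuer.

l

A0 = {g, m}
A1: add {d, e, j, l} — d (Pursuer) has d→g; e (Pursuer) has e→g; j (Pursuer) has j→g; l (Pursuer) has l→g.
A2: add {i} — i (Pursuer) has i→l.
A3 = A2; e.g. f (Evader) can still go to h. Fixed point.
From i, successor l is in the attractor (rank 1); the other successors f, h are not.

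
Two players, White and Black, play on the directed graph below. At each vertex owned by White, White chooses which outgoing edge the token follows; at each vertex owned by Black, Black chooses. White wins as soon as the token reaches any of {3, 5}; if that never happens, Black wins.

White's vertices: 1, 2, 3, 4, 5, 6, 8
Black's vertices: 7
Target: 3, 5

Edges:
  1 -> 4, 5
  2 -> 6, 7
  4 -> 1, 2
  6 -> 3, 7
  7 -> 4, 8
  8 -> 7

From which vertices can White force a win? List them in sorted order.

1, 2, 3, 4, 5, 6

A0 = {3, 5}
A1: add {1, 6} — 1 (White) has 1→5; 6 (White) has 6→3.
A2: add {2, 4} — 2 (White) has 2→6; 4 (White) has 4→1.
A3 = A2; e.g. 7 (Black) can still go to 8. Fixed point.
White's winning region = {1, 2, 3, 4, 5, 6}.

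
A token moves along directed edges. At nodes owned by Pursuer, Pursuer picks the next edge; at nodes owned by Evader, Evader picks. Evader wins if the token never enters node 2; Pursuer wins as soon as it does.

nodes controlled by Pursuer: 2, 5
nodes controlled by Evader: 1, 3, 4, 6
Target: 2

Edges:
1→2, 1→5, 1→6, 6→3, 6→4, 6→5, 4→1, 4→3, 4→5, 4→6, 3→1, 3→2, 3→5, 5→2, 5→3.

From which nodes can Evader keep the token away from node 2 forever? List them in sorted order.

1, 3, 4, 6

A0 = {2}
A1: add {5} — 5 (Pursuer) has 5→2.
A2 = A1; e.g. 1 (Evader) can still go to 6. Fixed point.
Pursuer's attractor = {2, 5}; Evader avoids the target exactly from the complement.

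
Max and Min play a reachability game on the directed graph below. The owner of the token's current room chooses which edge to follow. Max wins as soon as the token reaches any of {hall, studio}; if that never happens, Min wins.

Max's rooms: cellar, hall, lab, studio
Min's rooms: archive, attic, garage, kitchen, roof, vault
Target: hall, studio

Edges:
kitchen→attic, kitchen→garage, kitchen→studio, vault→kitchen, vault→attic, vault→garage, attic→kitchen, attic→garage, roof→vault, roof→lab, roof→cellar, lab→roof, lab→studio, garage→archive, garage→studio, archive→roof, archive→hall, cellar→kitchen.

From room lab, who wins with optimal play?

A0 = {hall, studio}
A1: add {lab} — lab (Max) has lab→studio.
A2 = A1; e.g. kitchen (Min) can still go to attic. Fixed point.
lab ∈ A1, so Max can force the target.

Max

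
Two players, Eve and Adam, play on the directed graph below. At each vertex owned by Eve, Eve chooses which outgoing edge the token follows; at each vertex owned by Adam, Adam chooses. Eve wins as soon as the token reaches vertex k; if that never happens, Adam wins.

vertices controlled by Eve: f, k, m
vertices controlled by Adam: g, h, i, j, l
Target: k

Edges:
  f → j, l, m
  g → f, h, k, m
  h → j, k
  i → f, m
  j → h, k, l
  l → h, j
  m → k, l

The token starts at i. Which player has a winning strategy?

Eve

A0 = {k}
A1: add {m} — m (Eve) has m→k.
A2: add {f} — f (Eve) has f→m.
A3: add {i} — i (Adam): all of {f, m} already in.
A4 = A3; e.g. g (Adam) can still go to h. Fixed point.
i ∈ A3, so Eve can force the target.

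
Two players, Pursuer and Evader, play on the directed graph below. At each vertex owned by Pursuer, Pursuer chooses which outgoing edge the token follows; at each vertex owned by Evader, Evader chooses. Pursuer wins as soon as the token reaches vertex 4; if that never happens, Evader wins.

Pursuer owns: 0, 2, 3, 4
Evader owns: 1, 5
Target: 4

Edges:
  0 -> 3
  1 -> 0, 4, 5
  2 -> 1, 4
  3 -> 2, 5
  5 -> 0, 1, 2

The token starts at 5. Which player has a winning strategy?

Evader

A0 = {4}
A1: add {2} — 2 (Pursuer) has 2→4.
A2: add {3} — 3 (Pursuer) has 3→2.
A3: add {0} — 0 (Pursuer) has 0→3.
A4 = A3; e.g. 1 (Evader) can still go to 5. Fixed point.
5 never enters the attractor, so Evader can avoid the target forever.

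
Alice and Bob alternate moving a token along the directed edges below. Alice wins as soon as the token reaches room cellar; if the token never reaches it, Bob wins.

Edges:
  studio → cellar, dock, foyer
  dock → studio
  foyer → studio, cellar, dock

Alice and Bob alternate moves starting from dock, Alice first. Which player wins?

Track states (vertex, player-to-move).
A0 = {(cellar,Alice), (cellar,Bob)}
A1: add {(studio,Alice), (foyer,Alice)}.
A2: add {(dock,Bob)}.
A3 = A2; e.g. (studio,Bob) stays out. (dock,Alice) never enters ⇒ Bob avoids the target.

Bob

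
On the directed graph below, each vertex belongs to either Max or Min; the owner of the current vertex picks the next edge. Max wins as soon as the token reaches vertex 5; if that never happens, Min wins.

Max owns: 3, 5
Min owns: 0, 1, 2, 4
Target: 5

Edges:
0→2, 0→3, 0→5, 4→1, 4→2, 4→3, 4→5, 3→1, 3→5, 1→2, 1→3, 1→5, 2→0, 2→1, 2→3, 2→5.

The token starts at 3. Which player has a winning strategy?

Max

A0 = {5}
A1: add {3} — 3 (Max) has 3→5.
A2 = A1; e.g. 0 (Min) can still go to 2. Fixed point.
3 ∈ A1, so Max can force the target.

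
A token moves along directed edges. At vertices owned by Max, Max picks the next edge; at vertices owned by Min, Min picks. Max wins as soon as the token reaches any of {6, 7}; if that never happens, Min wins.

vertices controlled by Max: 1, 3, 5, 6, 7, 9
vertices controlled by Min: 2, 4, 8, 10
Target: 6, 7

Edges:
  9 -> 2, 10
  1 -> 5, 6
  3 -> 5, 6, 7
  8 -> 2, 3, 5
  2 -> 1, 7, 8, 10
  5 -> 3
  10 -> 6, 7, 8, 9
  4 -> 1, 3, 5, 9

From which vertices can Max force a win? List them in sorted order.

1, 3, 5, 6, 7

A0 = {6, 7}
A1: add {1, 3} — 1 (Max) has 1→6; 3 (Max) has 3→6.
A2: add {5} — 5 (Max) has 5→3.
A3 = A2; e.g. 2 (Min) can still go to 8. Fixed point.
Max's winning region = {1, 3, 5, 6, 7}.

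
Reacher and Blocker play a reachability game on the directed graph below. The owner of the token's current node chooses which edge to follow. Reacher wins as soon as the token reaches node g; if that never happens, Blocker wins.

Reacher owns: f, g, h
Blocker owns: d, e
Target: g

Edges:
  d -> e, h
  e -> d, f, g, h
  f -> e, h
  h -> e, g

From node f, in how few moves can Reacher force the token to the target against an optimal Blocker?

2

A0 = {g}
A1: add {h} — h (Reacher) has h→g.
A2: add {f} — f (Reacher) has f→h.
A3 = A2; e.g. d (Blocker) can still go to e. Fixed point.
f enters the attractor at level 2, so Reacher can force the target in 2 moves from there.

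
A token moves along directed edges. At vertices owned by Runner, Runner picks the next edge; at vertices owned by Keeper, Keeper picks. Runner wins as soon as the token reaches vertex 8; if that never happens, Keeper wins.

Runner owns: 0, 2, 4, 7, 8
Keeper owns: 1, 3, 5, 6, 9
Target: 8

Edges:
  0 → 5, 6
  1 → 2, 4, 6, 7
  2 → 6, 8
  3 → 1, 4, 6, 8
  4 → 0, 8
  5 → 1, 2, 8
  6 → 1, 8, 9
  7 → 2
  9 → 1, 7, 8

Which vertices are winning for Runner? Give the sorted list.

2, 4, 7, 8

A0 = {8}
A1: add {2, 4} — 2 (Runner) has 2→8; 4 (Runner) has 4→8.
A2: add {7} — 7 (Runner) has 7→2.
A3 = A2; e.g. 0 (Runner) has no edge into A2. Fixed point.
Runner's winning region = {2, 4, 7, 8}.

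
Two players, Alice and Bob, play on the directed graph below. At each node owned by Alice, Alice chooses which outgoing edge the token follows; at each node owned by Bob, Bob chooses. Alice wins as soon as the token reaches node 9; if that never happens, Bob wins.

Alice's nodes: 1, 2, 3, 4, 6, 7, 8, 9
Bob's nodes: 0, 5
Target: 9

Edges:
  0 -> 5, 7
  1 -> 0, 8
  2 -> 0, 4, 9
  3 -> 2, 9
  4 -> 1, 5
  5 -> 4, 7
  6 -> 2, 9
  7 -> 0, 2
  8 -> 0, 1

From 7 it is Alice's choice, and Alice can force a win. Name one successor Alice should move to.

A0 = {9}
A1: add {2, 3, 6} — 2 (Alice) has 2→9; 3 (Alice) has 3→9; 6 (Alice) has 6→9.
A2: add {7} — 7 (Alice) has 7→2.
A3 = A2; e.g. 0 (Bob) can still go to 5. Fixed point.
From 7, successor 2 is in the attractor (rank 1); the other successor 0 is not.

2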